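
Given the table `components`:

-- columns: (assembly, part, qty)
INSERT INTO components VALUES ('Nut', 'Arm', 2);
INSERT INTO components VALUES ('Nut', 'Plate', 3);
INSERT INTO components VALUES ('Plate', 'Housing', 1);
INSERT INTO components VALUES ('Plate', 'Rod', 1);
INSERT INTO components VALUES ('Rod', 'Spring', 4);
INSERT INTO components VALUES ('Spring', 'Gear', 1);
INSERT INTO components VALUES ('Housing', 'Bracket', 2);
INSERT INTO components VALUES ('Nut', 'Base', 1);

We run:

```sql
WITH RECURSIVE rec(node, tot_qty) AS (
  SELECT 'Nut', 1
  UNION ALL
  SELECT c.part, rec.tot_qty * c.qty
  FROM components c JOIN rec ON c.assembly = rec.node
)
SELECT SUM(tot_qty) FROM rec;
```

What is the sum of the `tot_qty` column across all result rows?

Base: (Nut, tot_qty=1).
Iteration 1: components of {Nut} -> Arm = 1*2 = 2, Base = 1*1 = 1, Plate = 1*3 = 3.
Iteration 2: components of {Arm,Base,Plate} -> Housing = 3*1 = 3, Rod = 3*1 = 3.
Iteration 3: components of {Housing,Rod} -> Bracket = 3*2 = 6, Spring = 3*4 = 12.
Iteration 4: components of {Bracket,Spring} -> Gear = 12*1 = 12.
Iteration 5: no further components; recursion stops.
SUM(tot_qty) = 1 + 2 + 3 + 1 + 3 + 3 + 6 + 12 + 12 = 43.

43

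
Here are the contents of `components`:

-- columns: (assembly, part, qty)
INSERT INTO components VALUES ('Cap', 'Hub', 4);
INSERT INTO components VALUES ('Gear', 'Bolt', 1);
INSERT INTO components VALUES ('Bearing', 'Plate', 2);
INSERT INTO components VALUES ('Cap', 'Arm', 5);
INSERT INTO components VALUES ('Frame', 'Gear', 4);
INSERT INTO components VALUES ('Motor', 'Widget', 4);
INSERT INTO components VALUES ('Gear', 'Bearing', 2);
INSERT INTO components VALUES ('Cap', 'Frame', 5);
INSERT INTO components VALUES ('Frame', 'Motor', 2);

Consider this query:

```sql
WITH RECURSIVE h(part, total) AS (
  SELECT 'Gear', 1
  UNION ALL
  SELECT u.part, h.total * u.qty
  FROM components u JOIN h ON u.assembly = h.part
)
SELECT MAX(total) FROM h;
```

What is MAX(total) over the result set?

Base: (Gear, total=1).
Iteration 1: components of {Gear} -> Bearing = 1*2 = 2, Bolt = 1*1 = 1.
Iteration 2: components of {Bearing,Bolt} -> Plate = 2*2 = 4.
Iteration 3: no further components; recursion stops.
total values: 1, 2, 1, 4; the maximum is 4.

4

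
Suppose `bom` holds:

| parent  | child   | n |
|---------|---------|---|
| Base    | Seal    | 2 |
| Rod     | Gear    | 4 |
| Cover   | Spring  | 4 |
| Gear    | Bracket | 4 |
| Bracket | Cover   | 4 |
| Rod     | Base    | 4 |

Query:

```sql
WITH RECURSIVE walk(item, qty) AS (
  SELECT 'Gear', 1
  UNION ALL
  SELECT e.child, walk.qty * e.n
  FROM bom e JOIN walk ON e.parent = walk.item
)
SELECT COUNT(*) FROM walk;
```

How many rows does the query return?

Base: (Gear, qty=1).
Iteration 1: components of {Gear} -> Bracket = 1*4 = 4.
Iteration 2: components of {Bracket} -> Cover = 4*4 = 16.
Iteration 3: components of {Cover} -> Spring = 16*4 = 64.
Iteration 4: no further components; recursion stops.
Total rows emitted: 4.

4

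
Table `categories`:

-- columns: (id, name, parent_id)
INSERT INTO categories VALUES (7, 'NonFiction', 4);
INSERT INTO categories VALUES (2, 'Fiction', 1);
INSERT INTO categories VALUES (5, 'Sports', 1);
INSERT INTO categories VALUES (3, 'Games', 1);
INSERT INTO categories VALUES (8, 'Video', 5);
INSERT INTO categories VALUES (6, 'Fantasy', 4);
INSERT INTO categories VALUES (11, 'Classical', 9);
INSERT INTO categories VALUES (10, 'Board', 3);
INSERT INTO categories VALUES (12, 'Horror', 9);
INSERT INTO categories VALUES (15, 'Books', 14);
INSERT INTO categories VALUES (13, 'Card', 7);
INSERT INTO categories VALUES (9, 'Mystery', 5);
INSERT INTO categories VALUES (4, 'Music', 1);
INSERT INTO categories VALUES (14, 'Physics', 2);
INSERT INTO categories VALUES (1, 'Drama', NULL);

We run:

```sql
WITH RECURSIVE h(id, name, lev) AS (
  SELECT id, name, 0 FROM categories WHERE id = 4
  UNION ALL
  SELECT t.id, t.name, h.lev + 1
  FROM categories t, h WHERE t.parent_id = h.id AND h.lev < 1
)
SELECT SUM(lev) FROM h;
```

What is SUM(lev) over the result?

Base: id=4 (Music) at lev 0.
Iteration 1: rows with parent_id in {4} -> Fantasy (id 6, lev 1), NonFiction (id 7, lev 1).
Iteration 2: lev < 1 fails for all current rows; recursion stops.
SUM(lev) = 0 + 1 + 1 = 2.

2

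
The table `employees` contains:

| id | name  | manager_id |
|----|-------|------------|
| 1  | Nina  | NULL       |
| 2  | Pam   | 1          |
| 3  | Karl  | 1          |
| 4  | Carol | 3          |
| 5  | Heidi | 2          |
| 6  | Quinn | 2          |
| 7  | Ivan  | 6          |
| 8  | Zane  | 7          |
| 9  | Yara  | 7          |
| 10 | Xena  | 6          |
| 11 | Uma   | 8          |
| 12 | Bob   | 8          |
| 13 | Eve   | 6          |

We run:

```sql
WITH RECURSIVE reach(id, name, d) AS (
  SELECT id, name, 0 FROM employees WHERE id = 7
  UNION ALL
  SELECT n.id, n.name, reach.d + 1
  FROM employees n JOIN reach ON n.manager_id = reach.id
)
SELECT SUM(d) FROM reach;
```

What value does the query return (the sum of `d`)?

Base: id=7 (Ivan) at d 0.
Iteration 1: rows with manager_id in {7} -> Zane (id 8, d 1), Yara (id 9, d 1).
Iteration 2: rows with manager_id in {8,9} -> Uma (id 11, d 2), Bob (id 12, d 2).
Iteration 3: no rows with manager_id in {11,12}; recursion stops.
SUM(d) = 0 + 1 + 1 + 2 + 2 = 6.

6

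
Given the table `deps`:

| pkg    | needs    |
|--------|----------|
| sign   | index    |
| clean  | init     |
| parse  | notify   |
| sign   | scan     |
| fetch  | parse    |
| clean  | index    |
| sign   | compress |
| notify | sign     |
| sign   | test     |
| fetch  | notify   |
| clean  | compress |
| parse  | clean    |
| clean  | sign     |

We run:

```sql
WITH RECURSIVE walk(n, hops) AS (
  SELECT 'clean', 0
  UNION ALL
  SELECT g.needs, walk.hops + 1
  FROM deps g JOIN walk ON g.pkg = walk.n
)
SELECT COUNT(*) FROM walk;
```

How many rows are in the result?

9

Base: (clean, hops=0).
Iteration 1: edges from {clean} -> (compress, hops=1), (index, hops=1), (init, hops=1), (sign, hops=1).
Iteration 2: edges from {compress,index,init,sign} -> (compress, hops=2), (index, hops=2), (scan, hops=2), (test, hops=2).
Iteration 3: no outgoing edges from {compress,index,scan,test}; recursion stops.
Total rows emitted: 9.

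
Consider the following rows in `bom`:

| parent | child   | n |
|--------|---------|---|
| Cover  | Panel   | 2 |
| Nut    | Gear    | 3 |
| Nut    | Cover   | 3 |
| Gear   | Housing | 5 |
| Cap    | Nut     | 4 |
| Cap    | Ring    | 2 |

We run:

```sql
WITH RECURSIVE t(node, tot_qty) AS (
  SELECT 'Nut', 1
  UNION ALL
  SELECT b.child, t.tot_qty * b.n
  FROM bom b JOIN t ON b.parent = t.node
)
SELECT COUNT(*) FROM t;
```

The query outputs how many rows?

Base: (Nut, tot_qty=1).
Iteration 1: components of {Nut} -> Cover = 1*3 = 3, Gear = 1*3 = 3.
Iteration 2: components of {Cover,Gear} -> Housing = 3*5 = 15, Panel = 3*2 = 6.
Iteration 3: no further components; recursion stops.
Total rows emitted: 5.

5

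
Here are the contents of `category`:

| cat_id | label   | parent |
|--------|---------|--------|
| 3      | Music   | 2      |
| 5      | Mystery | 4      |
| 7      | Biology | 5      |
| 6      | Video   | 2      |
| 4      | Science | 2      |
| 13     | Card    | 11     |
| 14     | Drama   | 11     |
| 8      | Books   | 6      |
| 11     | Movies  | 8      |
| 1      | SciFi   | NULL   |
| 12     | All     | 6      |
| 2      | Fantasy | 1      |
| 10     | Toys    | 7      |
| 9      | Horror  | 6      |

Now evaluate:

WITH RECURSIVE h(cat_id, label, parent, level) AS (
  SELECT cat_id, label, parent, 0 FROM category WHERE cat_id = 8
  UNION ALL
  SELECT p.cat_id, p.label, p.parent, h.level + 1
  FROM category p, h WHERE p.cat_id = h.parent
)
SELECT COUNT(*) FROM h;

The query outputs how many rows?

4

Base: cat_id=8 (Books), parent=6, level 0.
Iteration 1: join on cat_id=6 -> Video (id 6, parent=2, level 1).
Iteration 2: join on cat_id=2 -> Fantasy (id 2, parent=1, level 2).
Iteration 3: join on cat_id=1 -> SciFi (id 1, parent=NULL, level 3).
Iteration 4: parent is NULL; no match; recursion stops.
Total rows emitted: 4.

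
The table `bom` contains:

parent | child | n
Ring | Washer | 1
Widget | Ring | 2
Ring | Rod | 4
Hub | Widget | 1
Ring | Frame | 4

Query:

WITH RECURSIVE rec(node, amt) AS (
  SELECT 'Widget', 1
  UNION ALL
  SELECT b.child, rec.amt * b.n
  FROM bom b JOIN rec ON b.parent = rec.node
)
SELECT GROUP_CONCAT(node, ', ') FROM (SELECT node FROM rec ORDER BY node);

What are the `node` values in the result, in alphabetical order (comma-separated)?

Base: (Widget, amt=1).
Iteration 1: components of {Widget} -> Ring = 1*2 = 2.
Iteration 2: components of {Ring} -> Frame = 2*4 = 8, Rod = 2*4 = 8, Washer = 2*1 = 2.
Iteration 3: no further components; recursion stops.

Frame, Ring, Rod, Washer, Widget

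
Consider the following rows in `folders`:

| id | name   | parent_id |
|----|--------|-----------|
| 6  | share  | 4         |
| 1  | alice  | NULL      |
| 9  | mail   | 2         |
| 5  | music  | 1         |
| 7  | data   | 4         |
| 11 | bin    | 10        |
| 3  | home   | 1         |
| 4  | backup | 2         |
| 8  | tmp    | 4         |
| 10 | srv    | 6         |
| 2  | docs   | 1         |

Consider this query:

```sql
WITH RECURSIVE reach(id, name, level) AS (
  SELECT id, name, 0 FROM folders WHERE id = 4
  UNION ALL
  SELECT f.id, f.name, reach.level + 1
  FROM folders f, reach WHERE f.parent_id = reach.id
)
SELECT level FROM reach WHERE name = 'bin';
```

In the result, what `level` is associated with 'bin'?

Base: id=4 (backup) at level 0.
Iteration 1: rows with parent_id in {4} -> share (id 6, level 1), data (id 7, level 1), tmp (id 8, level 1).
Iteration 2: rows with parent_id in {6,7,8} -> srv (id 10, level 2).
Iteration 3: rows with parent_id in {10} -> bin (id 11, level 3).
Iteration 4: no rows with parent_id in {11}; recursion stops.

3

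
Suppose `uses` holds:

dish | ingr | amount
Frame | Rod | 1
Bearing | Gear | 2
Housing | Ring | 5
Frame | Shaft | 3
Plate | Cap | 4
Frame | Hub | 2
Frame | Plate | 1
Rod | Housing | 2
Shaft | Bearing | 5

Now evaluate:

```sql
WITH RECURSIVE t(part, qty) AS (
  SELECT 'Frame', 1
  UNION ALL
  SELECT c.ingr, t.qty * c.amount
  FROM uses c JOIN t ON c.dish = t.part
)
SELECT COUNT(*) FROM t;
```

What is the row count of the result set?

10

Base: (Frame, qty=1).
Iteration 1: components of {Frame} -> Hub = 1*2 = 2, Plate = 1*1 = 1, Rod = 1*1 = 1, Shaft = 1*3 = 3.
Iteration 2: components of {Hub,Plate,Rod,Shaft} -> Bearing = 3*5 = 15, Cap = 1*4 = 4, Housing = 1*2 = 2.
Iteration 3: components of {Bearing,Cap,Housing} -> Gear = 15*2 = 30, Ring = 2*5 = 10.
Iteration 4: no further components; recursion stops.
Total rows emitted: 10.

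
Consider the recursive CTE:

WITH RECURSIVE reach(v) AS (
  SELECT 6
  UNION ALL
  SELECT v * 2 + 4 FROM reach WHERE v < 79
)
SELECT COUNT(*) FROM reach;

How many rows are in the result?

5

Base: v=6.
Iteration 1: 6 < 79 holds -> v = 6 * 2 + 4 = 16.
Iteration 2: 16 < 79 holds -> v = 16 * 2 + 4 = 36.
Iteration 3: 36 < 79 holds -> v = 36 * 2 + 4 = 76.
Iteration 4: 76 < 79 holds -> v = 76 * 2 + 4 = 156.
Iteration 5: 156 < 79 fails; recursion stops.
Total rows emitted: 5.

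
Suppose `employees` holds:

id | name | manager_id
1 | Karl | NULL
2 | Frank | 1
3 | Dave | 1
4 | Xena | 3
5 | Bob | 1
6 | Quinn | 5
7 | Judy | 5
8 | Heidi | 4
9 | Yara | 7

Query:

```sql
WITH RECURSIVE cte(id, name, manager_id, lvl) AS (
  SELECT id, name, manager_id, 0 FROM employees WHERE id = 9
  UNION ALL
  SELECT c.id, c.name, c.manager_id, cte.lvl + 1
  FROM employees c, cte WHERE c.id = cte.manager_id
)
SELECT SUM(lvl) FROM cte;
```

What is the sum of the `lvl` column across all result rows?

6

Base: id=9 (Yara), manager_id=7, lvl 0.
Iteration 1: join on id=7 -> Judy (id 7, manager_id=5, lvl 1).
Iteration 2: join on id=5 -> Bob (id 5, manager_id=1, lvl 2).
Iteration 3: join on id=1 -> Karl (id 1, manager_id=NULL, lvl 3).
Iteration 4: manager_id is NULL; no match; recursion stops.
SUM(lvl) = 0 + 1 + 2 + 3 = 6.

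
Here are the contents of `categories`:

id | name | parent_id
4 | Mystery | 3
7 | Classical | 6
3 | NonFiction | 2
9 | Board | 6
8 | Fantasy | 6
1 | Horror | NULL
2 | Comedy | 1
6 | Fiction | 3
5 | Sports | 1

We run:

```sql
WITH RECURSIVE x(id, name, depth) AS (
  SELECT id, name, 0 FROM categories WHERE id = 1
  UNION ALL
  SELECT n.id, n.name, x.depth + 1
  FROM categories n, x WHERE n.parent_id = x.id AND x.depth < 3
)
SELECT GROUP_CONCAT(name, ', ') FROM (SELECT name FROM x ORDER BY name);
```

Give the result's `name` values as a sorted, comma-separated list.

Comedy, Fiction, Horror, Mystery, NonFiction, Sports

Base: id=1 (Horror) at depth 0.
Iteration 1: rows with parent_id in {1} -> Comedy (id 2, depth 1), Sports (id 5, depth 1).
Iteration 2: rows with parent_id in {2,5} -> NonFiction (id 3, depth 2).
Iteration 3: rows with parent_id in {3} -> Mystery (id 4, depth 3), Fiction (id 6, depth 3).
Iteration 4: depth < 3 fails for all current rows; recursion stops.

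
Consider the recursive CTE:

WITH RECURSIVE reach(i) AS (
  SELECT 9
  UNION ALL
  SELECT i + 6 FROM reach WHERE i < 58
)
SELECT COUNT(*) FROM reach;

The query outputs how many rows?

Base: i=9.
Iteration 1: 9 < 58 holds -> i = 9 + 6 = 15.
Iteration 2: 15 < 58 holds -> i = 15 + 6 = 21.
Iteration 3: 21 < 58 holds -> i = 21 + 6 = 27.
Iteration 4: 27 < 58 holds -> i = 27 + 6 = 33.
Iteration 5: 33 < 58 holds -> i = 33 + 6 = 39.
Iteration 6: 39 < 58 holds -> i = 39 + 6 = 45.
Iteration 7: 45 < 58 holds -> i = 45 + 6 = 51.
Iteration 8: 51 < 58 holds -> i = 51 + 6 = 57.
Iteration 9: 57 < 58 holds -> i = 57 + 6 = 63.
Iteration 10: 63 < 58 fails; recursion stops.
Total rows emitted: 10.

10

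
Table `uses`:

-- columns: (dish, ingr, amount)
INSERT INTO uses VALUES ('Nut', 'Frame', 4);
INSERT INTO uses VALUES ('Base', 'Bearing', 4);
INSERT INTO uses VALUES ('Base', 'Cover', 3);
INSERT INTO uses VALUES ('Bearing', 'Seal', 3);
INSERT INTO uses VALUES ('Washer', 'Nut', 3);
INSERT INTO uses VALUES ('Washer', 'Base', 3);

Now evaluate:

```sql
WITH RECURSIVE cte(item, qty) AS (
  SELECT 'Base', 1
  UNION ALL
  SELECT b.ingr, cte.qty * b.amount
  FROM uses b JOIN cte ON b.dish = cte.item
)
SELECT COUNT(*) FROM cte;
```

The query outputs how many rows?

4

Base: (Base, qty=1).
Iteration 1: components of {Base} -> Bearing = 1*4 = 4, Cover = 1*3 = 3.
Iteration 2: components of {Bearing,Cover} -> Seal = 4*3 = 12.
Iteration 3: no further components; recursion stops.
Total rows emitted: 4.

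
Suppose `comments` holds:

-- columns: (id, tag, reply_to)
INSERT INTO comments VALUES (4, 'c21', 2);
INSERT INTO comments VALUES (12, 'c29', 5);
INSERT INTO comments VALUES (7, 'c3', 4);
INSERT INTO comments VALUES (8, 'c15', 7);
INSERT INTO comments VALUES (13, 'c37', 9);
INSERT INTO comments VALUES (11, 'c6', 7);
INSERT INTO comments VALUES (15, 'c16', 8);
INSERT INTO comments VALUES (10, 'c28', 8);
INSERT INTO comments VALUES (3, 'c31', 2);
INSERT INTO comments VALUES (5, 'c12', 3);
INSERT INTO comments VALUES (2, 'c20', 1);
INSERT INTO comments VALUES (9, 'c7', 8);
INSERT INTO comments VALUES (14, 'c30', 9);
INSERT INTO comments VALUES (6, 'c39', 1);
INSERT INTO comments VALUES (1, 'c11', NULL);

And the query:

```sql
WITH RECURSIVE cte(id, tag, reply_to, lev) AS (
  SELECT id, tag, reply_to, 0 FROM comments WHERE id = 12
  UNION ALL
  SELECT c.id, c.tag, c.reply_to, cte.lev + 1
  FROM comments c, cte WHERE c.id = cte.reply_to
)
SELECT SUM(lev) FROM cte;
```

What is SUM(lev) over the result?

Base: id=12 (c29), reply_to=5, lev 0.
Iteration 1: join on id=5 -> c12 (id 5, reply_to=3, lev 1).
Iteration 2: join on id=3 -> c31 (id 3, reply_to=2, lev 2).
Iteration 3: join on id=2 -> c20 (id 2, reply_to=1, lev 3).
Iteration 4: join on id=1 -> c11 (id 1, reply_to=NULL, lev 4).
Iteration 5: reply_to is NULL; no match; recursion stops.
SUM(lev) = 0 + 1 + 2 + 3 + 4 = 10.

10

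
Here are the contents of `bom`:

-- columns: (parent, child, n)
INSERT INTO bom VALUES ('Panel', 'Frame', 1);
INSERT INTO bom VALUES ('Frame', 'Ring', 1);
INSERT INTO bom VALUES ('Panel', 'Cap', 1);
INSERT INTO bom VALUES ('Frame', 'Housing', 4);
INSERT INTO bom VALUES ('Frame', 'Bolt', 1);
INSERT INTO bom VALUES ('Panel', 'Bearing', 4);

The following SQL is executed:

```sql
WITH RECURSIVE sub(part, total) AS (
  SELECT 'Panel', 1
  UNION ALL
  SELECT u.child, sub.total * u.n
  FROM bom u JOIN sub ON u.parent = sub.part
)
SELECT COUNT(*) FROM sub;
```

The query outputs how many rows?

7

Base: (Panel, total=1).
Iteration 1: components of {Panel} -> Bearing = 1*4 = 4, Cap = 1*1 = 1, Frame = 1*1 = 1.
Iteration 2: components of {Bearing,Cap,Frame} -> Bolt = 1*1 = 1, Housing = 1*4 = 4, Ring = 1*1 = 1.
Iteration 3: no further components; recursion stops.
Total rows emitted: 7.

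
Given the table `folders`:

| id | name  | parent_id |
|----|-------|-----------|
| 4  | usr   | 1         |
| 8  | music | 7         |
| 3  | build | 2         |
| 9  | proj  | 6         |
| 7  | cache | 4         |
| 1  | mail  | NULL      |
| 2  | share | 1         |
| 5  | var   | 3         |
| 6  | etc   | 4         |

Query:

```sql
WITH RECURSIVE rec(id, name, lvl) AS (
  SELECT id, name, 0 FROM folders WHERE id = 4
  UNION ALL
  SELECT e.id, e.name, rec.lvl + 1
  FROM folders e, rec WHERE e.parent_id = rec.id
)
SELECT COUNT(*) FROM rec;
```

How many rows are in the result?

Base: id=4 (usr) at lvl 0.
Iteration 1: rows with parent_id in {4} -> etc (id 6, lvl 1), cache (id 7, lvl 1).
Iteration 2: rows with parent_id in {6,7} -> music (id 8, lvl 2), proj (id 9, lvl 2).
Iteration 3: no rows with parent_id in {8,9}; recursion stops.
Total rows emitted: 5.

5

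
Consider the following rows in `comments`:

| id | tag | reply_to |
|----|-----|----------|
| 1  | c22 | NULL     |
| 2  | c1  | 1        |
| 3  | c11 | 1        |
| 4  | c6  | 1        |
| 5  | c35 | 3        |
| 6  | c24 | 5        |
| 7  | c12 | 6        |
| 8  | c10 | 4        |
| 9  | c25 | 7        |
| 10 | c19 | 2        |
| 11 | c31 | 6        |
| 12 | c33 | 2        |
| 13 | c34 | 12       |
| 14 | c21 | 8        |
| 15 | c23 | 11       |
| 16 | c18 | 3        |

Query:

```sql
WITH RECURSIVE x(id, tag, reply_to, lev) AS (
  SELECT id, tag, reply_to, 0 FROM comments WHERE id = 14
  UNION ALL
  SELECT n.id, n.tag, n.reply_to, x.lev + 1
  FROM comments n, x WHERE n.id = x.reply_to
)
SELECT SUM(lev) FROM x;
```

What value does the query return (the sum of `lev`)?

Base: id=14 (c21), reply_to=8, lev 0.
Iteration 1: join on id=8 -> c10 (id 8, reply_to=4, lev 1).
Iteration 2: join on id=4 -> c6 (id 4, reply_to=1, lev 2).
Iteration 3: join on id=1 -> c22 (id 1, reply_to=NULL, lev 3).
Iteration 4: reply_to is NULL; no match; recursion stops.
SUM(lev) = 0 + 1 + 2 + 3 = 6.

6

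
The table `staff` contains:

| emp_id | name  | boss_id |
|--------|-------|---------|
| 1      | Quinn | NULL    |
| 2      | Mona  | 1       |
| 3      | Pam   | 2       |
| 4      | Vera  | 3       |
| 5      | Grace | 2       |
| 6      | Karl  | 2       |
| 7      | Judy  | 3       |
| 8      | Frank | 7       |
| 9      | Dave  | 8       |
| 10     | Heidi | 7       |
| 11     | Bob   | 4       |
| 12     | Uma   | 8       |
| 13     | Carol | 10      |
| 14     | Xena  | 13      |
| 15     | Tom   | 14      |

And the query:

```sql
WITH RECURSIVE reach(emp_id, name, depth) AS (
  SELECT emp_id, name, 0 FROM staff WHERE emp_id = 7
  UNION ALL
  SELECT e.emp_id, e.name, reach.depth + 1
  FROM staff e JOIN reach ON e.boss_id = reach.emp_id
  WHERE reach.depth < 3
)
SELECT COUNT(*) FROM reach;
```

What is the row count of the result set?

7

Base: emp_id=7 (Judy) at depth 0.
Iteration 1: rows with boss_id in {7} -> Frank (id 8, depth 1), Heidi (id 10, depth 1).
Iteration 2: rows with boss_id in {8,10} -> Dave (id 9, depth 2), Uma (id 12, depth 2), Carol (id 13, depth 2).
Iteration 3: rows with boss_id in {9,12,13} -> Xena (id 14, depth 3).
Iteration 4: depth < 3 fails for all current rows; recursion stops.
Total rows emitted: 7.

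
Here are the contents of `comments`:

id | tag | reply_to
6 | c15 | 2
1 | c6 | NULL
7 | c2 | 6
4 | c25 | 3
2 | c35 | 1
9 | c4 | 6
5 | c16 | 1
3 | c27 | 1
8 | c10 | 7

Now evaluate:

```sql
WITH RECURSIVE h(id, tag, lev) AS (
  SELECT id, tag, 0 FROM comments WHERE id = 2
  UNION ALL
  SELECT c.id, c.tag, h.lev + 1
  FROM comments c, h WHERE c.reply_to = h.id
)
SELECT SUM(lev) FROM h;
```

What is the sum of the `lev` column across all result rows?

Base: id=2 (c35) at lev 0.
Iteration 1: rows with reply_to in {2} -> c15 (id 6, lev 1).
Iteration 2: rows with reply_to in {6} -> c2 (id 7, lev 2), c4 (id 9, lev 2).
Iteration 3: rows with reply_to in {7,9} -> c10 (id 8, lev 3).
Iteration 4: no rows with reply_to in {8}; recursion stops.
SUM(lev) = 0 + 1 + 2 + 2 + 3 = 8.

8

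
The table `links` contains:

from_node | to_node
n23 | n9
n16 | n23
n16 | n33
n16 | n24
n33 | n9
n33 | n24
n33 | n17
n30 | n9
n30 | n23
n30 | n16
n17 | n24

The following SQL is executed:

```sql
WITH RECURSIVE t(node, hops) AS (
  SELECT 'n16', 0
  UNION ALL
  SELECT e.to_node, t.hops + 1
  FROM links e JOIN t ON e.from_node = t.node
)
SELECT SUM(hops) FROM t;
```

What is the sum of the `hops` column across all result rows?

14

Base: (n16, hops=0).
Iteration 1: edges from {n16} -> (n23, hops=1), (n24, hops=1), (n33, hops=1).
Iteration 2: edges from {n23,n24,n33} -> (n17, hops=2), (n24, hops=2), (n9, hops=2) x2. [UNION ALL keeps all 4 new rows, including repeats]
Iteration 3: edges from {n17,n24,n9} -> (n24, hops=3).
Iteration 4: no outgoing edges from {n24}; recursion stops.
SUM(hops) = 0 + 1 + 1 + 1 + 2 + 2 + 2 + 2 + 3 = 14.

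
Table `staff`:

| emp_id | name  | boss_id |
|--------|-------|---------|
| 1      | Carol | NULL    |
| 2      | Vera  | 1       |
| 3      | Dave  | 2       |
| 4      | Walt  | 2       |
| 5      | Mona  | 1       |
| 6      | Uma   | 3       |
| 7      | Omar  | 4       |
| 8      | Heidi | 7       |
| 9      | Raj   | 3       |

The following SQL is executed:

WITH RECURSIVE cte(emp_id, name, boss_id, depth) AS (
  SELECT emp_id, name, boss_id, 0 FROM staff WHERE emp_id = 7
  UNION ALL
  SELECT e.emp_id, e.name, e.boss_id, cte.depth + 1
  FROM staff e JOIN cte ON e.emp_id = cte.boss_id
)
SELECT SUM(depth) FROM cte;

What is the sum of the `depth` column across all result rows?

Base: emp_id=7 (Omar), boss_id=4, depth 0.
Iteration 1: join on emp_id=4 -> Walt (id 4, boss_id=2, depth 1).
Iteration 2: join on emp_id=2 -> Vera (id 2, boss_id=1, depth 2).
Iteration 3: join on emp_id=1 -> Carol (id 1, boss_id=NULL, depth 3).
Iteration 4: boss_id is NULL; no match; recursion stops.
SUM(depth) = 0 + 1 + 2 + 3 = 6.

6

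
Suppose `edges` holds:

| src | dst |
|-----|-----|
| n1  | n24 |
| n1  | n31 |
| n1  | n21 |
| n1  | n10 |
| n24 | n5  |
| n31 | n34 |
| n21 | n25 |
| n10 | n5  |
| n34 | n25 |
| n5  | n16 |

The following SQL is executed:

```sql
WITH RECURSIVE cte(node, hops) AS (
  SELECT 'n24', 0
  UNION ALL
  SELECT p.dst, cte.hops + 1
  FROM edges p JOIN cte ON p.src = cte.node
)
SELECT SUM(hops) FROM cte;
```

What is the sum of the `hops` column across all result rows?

Base: (n24, hops=0).
Iteration 1: edges from {n24} -> (n5, hops=1).
Iteration 2: edges from {n5} -> (n16, hops=2).
Iteration 3: no outgoing edges from {n16}; recursion stops.
SUM(hops) = 0 + 1 + 2 = 3.

3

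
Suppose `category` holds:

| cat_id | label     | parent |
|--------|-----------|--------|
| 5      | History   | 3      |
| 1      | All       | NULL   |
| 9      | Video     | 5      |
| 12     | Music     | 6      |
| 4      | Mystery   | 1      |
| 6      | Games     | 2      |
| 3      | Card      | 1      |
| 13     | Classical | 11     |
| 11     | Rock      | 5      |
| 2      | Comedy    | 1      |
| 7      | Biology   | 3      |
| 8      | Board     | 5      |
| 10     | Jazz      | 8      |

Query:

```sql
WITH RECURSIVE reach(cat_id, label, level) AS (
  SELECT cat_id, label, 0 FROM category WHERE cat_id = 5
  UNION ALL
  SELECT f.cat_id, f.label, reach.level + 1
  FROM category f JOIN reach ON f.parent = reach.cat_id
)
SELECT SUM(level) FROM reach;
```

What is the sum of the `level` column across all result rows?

Base: cat_id=5 (History) at level 0.
Iteration 1: rows with parent in {5} -> Board (id 8, level 1), Video (id 9, level 1), Rock (id 11, level 1).
Iteration 2: rows with parent in {8,9,11} -> Jazz (id 10, level 2), Classical (id 13, level 2).
Iteration 3: no rows with parent in {10,13}; recursion stops.
SUM(level) = 0 + 1 + 1 + 1 + 2 + 2 = 7.

7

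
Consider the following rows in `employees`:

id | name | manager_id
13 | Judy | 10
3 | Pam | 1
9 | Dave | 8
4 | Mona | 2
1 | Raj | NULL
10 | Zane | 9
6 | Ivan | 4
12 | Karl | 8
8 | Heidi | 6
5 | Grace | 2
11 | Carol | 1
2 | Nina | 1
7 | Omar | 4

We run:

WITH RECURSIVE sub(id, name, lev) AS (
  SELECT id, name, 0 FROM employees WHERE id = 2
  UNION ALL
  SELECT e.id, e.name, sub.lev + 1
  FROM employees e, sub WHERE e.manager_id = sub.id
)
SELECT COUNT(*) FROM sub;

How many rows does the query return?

Base: id=2 (Nina) at lev 0.
Iteration 1: rows with manager_id in {2} -> Mona (id 4, lev 1), Grace (id 5, lev 1).
Iteration 2: rows with manager_id in {4,5} -> Ivan (id 6, lev 2), Omar (id 7, lev 2).
Iteration 3: rows with manager_id in {6,7} -> Heidi (id 8, lev 3).
Iteration 4: rows with manager_id in {8} -> Dave (id 9, lev 4), Karl (id 12, lev 4).
Iteration 5: rows with manager_id in {9,12} -> Zane (id 10, lev 5).
Iteration 6: rows with manager_id in {10} -> Judy (id 13, lev 6).
Iteration 7: no rows with manager_id in {13}; recursion stops.
Total rows emitted: 10.

10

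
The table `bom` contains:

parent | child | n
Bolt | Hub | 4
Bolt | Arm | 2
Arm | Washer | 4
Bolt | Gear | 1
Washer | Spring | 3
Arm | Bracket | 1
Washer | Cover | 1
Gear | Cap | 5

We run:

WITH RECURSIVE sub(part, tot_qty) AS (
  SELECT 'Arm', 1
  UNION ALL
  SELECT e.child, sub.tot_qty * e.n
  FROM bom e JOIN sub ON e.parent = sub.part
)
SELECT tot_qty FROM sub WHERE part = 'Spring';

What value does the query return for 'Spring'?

Base: (Arm, tot_qty=1).
Iteration 1: components of {Arm} -> Bracket = 1*1 = 1, Washer = 1*4 = 4.
Iteration 2: components of {Bracket,Washer} -> Cover = 4*1 = 4, Spring = 4*3 = 12.
Iteration 3: no further components; recursion stops.

12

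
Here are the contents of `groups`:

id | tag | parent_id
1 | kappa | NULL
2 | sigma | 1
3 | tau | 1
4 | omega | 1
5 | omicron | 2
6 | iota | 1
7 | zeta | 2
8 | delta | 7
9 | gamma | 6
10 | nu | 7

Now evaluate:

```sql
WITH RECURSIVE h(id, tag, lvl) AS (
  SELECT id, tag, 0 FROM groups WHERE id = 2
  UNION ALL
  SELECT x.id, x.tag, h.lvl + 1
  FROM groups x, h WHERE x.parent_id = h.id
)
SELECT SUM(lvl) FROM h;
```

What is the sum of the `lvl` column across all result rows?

6

Base: id=2 (sigma) at lvl 0.
Iteration 1: rows with parent_id in {2} -> omicron (id 5, lvl 1), zeta (id 7, lvl 1).
Iteration 2: rows with parent_id in {5,7} -> delta (id 8, lvl 2), nu (id 10, lvl 2).
Iteration 3: no rows with parent_id in {8,10}; recursion stops.
SUM(lvl) = 0 + 1 + 1 + 2 + 2 = 6.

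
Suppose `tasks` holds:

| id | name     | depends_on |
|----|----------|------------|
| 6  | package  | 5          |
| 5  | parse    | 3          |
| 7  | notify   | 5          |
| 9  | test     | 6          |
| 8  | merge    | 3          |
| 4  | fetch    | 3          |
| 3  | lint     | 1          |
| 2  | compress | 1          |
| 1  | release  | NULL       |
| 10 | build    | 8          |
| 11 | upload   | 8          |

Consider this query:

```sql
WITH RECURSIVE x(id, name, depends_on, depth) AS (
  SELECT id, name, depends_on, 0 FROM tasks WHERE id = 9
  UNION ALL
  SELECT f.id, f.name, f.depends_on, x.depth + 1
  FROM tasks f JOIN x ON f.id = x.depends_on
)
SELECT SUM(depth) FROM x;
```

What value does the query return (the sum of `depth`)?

10

Base: id=9 (test), depends_on=6, depth 0.
Iteration 1: join on id=6 -> package (id 6, depends_on=5, depth 1).
Iteration 2: join on id=5 -> parse (id 5, depends_on=3, depth 2).
Iteration 3: join on id=3 -> lint (id 3, depends_on=1, depth 3).
Iteration 4: join on id=1 -> release (id 1, depends_on=NULL, depth 4).
Iteration 5: depends_on is NULL; no match; recursion stops.
SUM(depth) = 0 + 1 + 2 + 3 + 4 = 10.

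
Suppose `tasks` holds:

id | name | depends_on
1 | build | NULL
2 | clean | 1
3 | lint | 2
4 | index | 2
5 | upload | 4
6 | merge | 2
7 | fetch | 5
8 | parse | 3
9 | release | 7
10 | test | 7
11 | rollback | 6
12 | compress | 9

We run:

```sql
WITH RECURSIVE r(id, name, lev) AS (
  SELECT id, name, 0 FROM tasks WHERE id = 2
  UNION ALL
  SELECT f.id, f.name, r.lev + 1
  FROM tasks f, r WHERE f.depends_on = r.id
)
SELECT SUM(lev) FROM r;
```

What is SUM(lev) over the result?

25

Base: id=2 (clean) at lev 0.
Iteration 1: rows with depends_on in {2} -> lint (id 3, lev 1), index (id 4, lev 1), merge (id 6, lev 1).
Iteration 2: rows with depends_on in {3,4,6} -> upload (id 5, lev 2), parse (id 8, lev 2), rollback (id 11, lev 2).
Iteration 3: rows with depends_on in {5,8,11} -> fetch (id 7, lev 3).
Iteration 4: rows with depends_on in {7} -> release (id 9, lev 4), test (id 10, lev 4).
Iteration 5: rows with depends_on in {9,10} -> compress (id 12, lev 5).
Iteration 6: no rows with depends_on in {12}; recursion stops.
SUM(lev) = 0 + 1 + 1 + 1 + 2 + 2 + 2 + 3 + 4 + 4 + 5 = 25.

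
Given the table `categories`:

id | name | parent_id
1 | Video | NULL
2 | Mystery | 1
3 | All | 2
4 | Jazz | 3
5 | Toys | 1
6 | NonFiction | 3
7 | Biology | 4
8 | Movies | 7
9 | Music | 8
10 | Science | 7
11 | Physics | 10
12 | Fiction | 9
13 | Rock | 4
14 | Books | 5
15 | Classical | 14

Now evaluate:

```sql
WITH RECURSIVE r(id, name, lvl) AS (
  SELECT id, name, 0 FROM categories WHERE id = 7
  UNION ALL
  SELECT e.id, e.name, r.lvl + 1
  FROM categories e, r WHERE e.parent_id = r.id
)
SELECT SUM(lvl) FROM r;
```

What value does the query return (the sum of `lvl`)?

9

Base: id=7 (Biology) at lvl 0.
Iteration 1: rows with parent_id in {7} -> Movies (id 8, lvl 1), Science (id 10, lvl 1).
Iteration 2: rows with parent_id in {8,10} -> Music (id 9, lvl 2), Physics (id 11, lvl 2).
Iteration 3: rows with parent_id in {9,11} -> Fiction (id 12, lvl 3).
Iteration 4: no rows with parent_id in {12}; recursion stops.
SUM(lvl) = 0 + 1 + 1 + 2 + 2 + 3 = 9.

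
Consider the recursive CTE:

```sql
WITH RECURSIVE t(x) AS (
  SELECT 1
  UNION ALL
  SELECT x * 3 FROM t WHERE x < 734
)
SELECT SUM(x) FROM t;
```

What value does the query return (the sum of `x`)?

Base: x=1.
Iteration 1: 1 < 734 holds -> x = 1 * 3 = 3.
Iteration 2: 3 < 734 holds -> x = 3 * 3 = 9.
Iteration 3: 9 < 734 holds -> x = 9 * 3 = 27.
Iteration 4: 27 < 734 holds -> x = 27 * 3 = 81.
Iteration 5: 81 < 734 holds -> x = 81 * 3 = 243.
Iteration 6: 243 < 734 holds -> x = 243 * 3 = 729.
Iteration 7: 729 < 734 holds -> x = 729 * 3 = 2187.
Iteration 8: 2187 < 734 fails; recursion stops.
SUM(x) = 1 + 3 + 9 + 27 + 81 + 243 + 729 + 2187 = 3280.

3280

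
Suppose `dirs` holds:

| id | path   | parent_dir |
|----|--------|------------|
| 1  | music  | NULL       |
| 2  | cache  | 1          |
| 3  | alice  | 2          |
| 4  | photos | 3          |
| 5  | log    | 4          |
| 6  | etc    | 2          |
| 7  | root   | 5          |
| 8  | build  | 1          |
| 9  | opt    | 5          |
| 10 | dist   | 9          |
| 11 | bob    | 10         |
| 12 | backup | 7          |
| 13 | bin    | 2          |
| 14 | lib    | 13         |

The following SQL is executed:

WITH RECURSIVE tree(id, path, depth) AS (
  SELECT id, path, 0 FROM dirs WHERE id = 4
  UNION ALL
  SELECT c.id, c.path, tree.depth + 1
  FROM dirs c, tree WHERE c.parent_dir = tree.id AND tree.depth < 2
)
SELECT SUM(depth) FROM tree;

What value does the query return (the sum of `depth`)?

Base: id=4 (photos) at depth 0.
Iteration 1: rows with parent_dir in {4} -> log (id 5, depth 1).
Iteration 2: rows with parent_dir in {5} -> root (id 7, depth 2), opt (id 9, depth 2).
Iteration 3: depth < 2 fails for all current rows; recursion stops.
SUM(depth) = 0 + 1 + 2 + 2 = 5.

5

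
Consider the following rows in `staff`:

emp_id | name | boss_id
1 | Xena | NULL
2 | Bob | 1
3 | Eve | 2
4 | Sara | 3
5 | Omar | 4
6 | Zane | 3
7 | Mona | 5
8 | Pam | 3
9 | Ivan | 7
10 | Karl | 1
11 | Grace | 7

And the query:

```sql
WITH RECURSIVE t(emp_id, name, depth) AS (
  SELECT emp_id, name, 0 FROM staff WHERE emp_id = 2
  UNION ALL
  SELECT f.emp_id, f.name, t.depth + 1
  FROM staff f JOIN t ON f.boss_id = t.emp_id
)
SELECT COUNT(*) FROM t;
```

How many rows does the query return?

Base: emp_id=2 (Bob) at depth 0.
Iteration 1: rows with boss_id in {2} -> Eve (id 3, depth 1).
Iteration 2: rows with boss_id in {3} -> Sara (id 4, depth 2), Zane (id 6, depth 2), Pam (id 8, depth 2).
Iteration 3: rows with boss_id in {4,6,8} -> Omar (id 5, depth 3).
Iteration 4: rows with boss_id in {5} -> Mona (id 7, depth 4).
Iteration 5: rows with boss_id in {7} -> Ivan (id 9, depth 5), Grace (id 11, depth 5).
Iteration 6: no rows with boss_id in {9,11}; recursion stops.
Total rows emitted: 9.

9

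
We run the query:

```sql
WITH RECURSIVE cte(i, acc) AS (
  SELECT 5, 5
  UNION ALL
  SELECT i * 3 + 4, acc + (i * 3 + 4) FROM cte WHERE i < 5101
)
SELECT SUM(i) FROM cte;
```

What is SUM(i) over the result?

7637

Base: i=5, acc=5.
Iteration 1: 5 < 5101 holds -> i = 5 * 3 + 4 = 19, acc = 5 + 19 = 24.
Iteration 2: 19 < 5101 holds -> i = 19 * 3 + 4 = 61, acc = 24 + 61 = 85.
Iteration 3: 61 < 5101 holds -> i = 61 * 3 + 4 = 187, acc = 85 + 187 = 272.
Iteration 4: 187 < 5101 holds -> i = 187 * 3 + 4 = 565, acc = 272 + 565 = 837.
Iteration 5: 565 < 5101 holds -> i = 565 * 3 + 4 = 1699, acc = 837 + 1699 = 2536.
Iteration 6: 1699 < 5101 holds -> i = 1699 * 3 + 4 = 5101, acc = 2536 + 5101 = 7637.
Iteration 7: 5101 < 5101 fails; recursion stops.
SUM(i) = 5 + 19 + 61 + 187 + 565 + 1699 + 5101 = 7637.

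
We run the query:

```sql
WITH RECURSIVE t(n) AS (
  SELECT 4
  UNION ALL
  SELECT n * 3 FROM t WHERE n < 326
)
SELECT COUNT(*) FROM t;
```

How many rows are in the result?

Base: n=4.
Iteration 1: 4 < 326 holds -> n = 4 * 3 = 12.
Iteration 2: 12 < 326 holds -> n = 12 * 3 = 36.
Iteration 3: 36 < 326 holds -> n = 36 * 3 = 108.
Iteration 4: 108 < 326 holds -> n = 108 * 3 = 324.
Iteration 5: 324 < 326 holds -> n = 324 * 3 = 972.
Iteration 6: 972 < 326 fails; recursion stops.
Total rows emitted: 6.

6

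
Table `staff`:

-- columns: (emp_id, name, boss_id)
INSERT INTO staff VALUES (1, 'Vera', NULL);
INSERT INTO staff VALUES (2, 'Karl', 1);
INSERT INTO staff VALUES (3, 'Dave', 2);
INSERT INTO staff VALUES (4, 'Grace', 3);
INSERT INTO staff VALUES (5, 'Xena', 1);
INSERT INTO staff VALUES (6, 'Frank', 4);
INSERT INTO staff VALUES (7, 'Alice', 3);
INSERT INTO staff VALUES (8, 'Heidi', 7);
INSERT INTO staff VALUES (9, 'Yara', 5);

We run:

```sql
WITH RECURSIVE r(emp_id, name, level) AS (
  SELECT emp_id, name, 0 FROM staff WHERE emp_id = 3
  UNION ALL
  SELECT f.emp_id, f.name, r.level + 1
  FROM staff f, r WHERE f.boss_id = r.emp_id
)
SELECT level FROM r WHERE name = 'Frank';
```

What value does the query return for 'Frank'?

Base: emp_id=3 (Dave) at level 0.
Iteration 1: rows with boss_id in {3} -> Grace (id 4, level 1), Alice (id 7, level 1).
Iteration 2: rows with boss_id in {4,7} -> Frank (id 6, level 2), Heidi (id 8, level 2).
Iteration 3: no rows with boss_id in {6,8}; recursion stops.

2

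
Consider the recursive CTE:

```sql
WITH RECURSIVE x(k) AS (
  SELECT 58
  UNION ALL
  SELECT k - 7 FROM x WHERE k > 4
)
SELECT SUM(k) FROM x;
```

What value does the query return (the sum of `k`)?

Base: k=58.
Iteration 1: 58 > 4 holds -> k = 58 - 7 = 51.
Iteration 2: 51 > 4 holds -> k = 51 - 7 = 44.
Iteration 3: 44 > 4 holds -> k = 44 - 7 = 37.
Iteration 4: 37 > 4 holds -> k = 37 - 7 = 30.
Iteration 5: 30 > 4 holds -> k = 30 - 7 = 23.
Iteration 6: 23 > 4 holds -> k = 23 - 7 = 16.
Iteration 7: 16 > 4 holds -> k = 16 - 7 = 9.
Iteration 8: 9 > 4 holds -> k = 9 - 7 = 2.
Iteration 9: 2 > 4 fails; recursion stops.
SUM(k) = 58 + 51 + 44 + 37 + 30 + 23 + 16 + 9 + 2 = 270.

270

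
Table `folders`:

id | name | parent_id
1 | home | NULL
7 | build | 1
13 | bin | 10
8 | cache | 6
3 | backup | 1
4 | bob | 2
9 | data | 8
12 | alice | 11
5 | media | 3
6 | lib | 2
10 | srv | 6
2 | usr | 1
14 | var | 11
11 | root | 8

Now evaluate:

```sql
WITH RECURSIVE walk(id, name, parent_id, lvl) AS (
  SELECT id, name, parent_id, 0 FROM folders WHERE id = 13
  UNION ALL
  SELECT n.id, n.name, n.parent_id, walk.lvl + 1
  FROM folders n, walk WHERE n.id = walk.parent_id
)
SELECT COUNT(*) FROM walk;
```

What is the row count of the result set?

Base: id=13 (bin), parent_id=10, lvl 0.
Iteration 1: join on id=10 -> srv (id 10, parent_id=6, lvl 1).
Iteration 2: join on id=6 -> lib (id 6, parent_id=2, lvl 2).
Iteration 3: join on id=2 -> usr (id 2, parent_id=1, lvl 3).
Iteration 4: join on id=1 -> home (id 1, parent_id=NULL, lvl 4).
Iteration 5: parent_id is NULL; no match; recursion stops.
Total rows emitted: 5.

5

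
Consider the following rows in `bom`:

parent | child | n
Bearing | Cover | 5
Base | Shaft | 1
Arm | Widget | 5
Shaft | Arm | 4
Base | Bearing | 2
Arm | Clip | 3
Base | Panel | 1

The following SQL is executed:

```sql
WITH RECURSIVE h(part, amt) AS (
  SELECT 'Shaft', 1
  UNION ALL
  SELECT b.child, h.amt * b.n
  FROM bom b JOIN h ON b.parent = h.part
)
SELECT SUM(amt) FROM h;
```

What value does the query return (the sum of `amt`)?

Base: (Shaft, amt=1).
Iteration 1: components of {Shaft} -> Arm = 1*4 = 4.
Iteration 2: components of {Arm} -> Clip = 4*3 = 12, Widget = 4*5 = 20.
Iteration 3: no further components; recursion stops.
SUM(amt) = 1 + 4 + 20 + 12 = 37.

37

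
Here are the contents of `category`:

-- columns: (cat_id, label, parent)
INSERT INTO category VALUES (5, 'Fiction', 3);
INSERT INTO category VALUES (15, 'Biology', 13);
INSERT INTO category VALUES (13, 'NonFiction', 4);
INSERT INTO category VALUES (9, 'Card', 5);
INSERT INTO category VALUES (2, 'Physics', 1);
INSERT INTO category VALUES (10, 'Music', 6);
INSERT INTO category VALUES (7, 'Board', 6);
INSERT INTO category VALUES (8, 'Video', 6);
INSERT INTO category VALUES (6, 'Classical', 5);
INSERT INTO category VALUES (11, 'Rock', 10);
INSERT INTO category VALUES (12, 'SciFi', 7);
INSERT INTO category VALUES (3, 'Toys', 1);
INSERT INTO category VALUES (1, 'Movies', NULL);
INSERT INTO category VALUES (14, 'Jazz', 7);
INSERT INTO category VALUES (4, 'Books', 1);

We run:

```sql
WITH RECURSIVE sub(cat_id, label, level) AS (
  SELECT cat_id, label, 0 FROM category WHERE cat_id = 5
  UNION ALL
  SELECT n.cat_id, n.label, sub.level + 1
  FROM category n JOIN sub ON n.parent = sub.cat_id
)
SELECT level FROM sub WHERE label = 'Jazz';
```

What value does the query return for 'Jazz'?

3

Base: cat_id=5 (Fiction) at level 0.
Iteration 1: rows with parent in {5} -> Classical (id 6, level 1), Card (id 9, level 1).
Iteration 2: rows with parent in {6,9} -> Board (id 7, level 2), Video (id 8, level 2), Music (id 10, level 2).
Iteration 3: rows with parent in {7,8,10} -> Rock (id 11, level 3), SciFi (id 12, level 3), Jazz (id 14, level 3).
Iteration 4: no rows with parent in {11,12,14}; recursion stops.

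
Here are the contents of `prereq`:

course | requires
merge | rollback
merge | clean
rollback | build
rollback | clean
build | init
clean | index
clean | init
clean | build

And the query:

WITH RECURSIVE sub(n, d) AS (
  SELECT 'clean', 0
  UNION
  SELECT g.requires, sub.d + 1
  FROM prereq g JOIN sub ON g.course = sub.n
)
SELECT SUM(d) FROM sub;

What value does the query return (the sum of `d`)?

Base: (clean, d=0).
Iteration 1: edges from {clean} -> (build, d=1), (index, d=1), (init, d=1).
Iteration 2: edges from {build,index,init} -> (init, d=2).
Iteration 3: no outgoing edges from {init}; recursion stops.
SUM(d) = 0 + 1 + 1 + 1 + 2 = 5.

5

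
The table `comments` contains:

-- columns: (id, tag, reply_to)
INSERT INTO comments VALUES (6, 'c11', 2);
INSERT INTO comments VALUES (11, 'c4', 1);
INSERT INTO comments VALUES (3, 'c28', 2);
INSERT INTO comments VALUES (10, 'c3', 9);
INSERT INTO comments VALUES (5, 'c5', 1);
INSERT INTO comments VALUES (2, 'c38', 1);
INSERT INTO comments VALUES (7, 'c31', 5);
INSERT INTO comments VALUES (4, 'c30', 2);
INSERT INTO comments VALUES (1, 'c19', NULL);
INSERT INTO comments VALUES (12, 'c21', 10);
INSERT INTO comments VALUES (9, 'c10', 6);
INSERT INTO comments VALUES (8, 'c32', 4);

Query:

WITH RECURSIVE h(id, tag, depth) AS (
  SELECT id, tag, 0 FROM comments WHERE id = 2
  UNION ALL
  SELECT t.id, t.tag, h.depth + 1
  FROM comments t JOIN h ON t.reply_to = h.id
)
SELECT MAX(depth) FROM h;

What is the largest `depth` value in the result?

4

Base: id=2 (c38) at depth 0.
Iteration 1: rows with reply_to in {2} -> c28 (id 3, depth 1), c30 (id 4, depth 1), c11 (id 6, depth 1).
Iteration 2: rows with reply_to in {3,4,6} -> c32 (id 8, depth 2), c10 (id 9, depth 2).
Iteration 3: rows with reply_to in {8,9} -> c3 (id 10, depth 3).
Iteration 4: rows with reply_to in {10} -> c21 (id 12, depth 4).
Iteration 5: no rows with reply_to in {12}; recursion stops.
depth values: 0, 1, 1, 1, 2, 2, 3, 4; the maximum is 4.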